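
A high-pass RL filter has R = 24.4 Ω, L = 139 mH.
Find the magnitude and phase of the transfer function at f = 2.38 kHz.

Step 1 — Angular frequency: ω = 2π·2380 = 1.495e+04 rad/s.
Step 2 — Transfer function: H(jω) = jωL/(R + jωL).
Step 3 — Numerator jωL = j·2079; denominator R + jωL = 24.4 + j2079.
Step 4 — H = 0.9999 + j0.01174.
Step 5 — Magnitude: |H| = 0.9999 (-0.0 dB); phase: φ = 0.7°.

|H| = 0.9999 (-0.0 dB), φ = 0.7°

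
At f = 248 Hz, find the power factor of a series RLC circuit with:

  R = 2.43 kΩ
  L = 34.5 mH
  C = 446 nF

Step 1 — Angular frequency: ω = 2π·f = 2π·248 = 1558 rad/s.
Step 2 — Component impedances:
  R: Z = R = 2430 Ω
  L: Z = jωL = j·1558·0.0345 = 0 + j53.76 Ω
  C: Z = 1/(jωC) = -j/(ω·C) = 0 - j1439 Ω
Step 3 — Series combination: Z_total = R + L + C = 2430 - j1385 Ω = 2797∠-29.7° Ω.
Step 4 — Power factor: PF = cos(φ) = Re(Z)/|Z| = 2430/2797 = 0.8688.
Step 5 — Type: Im(Z) = -1385 ⇒ leading (phase φ = -29.7°).

PF = 0.8688 (leading, φ = -29.7°)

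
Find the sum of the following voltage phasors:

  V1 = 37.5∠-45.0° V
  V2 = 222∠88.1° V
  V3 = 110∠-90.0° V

Step 1 — Convert each phasor to rectangular form:
  V1 = 37.5·(cos(-45.0°) + j·sin(-45.0°)) = 26.52 - j26.52 V
  V2 = 222·(cos(88.1°) + j·sin(88.1°)) = 7.36 + j221.9 V
  V3 = 110·(cos(-90.0°) + j·sin(-90.0°)) = 0 - j110 V
Step 2 — Sum components: V_total = 33.88 + j85.36 V.
Step 3 — Convert to polar: |V_total| = 91.84 V, ∠V_total = 68.4°.

V_total = 91.84∠68.4° V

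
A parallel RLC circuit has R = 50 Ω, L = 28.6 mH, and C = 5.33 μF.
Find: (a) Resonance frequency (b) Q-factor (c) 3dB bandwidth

Step 1 — Resonance: ω₀ = 1/√(LC) = 1/√(0.0286·5.33e-06) = 2561 rad/s.
Step 2 — f₀ = ω₀/(2π) = 407.6 Hz.
Step 3 — Parallel Q: Q = R/(ω₀L) = 50/(2561·0.0286) = 0.6826.
Step 4 — Bandwidth: Δω = ω₀/Q = 3752 rad/s; BW = Δω/(2π) = 597.2 Hz.

(a) f₀ = 407.6 Hz  (b) Q = 0.6826  (c) BW = 597.2 Hz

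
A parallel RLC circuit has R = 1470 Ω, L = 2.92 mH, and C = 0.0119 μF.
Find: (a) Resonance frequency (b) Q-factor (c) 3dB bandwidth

Step 1 — Resonance: ω₀ = 1/√(LC) = 1/√(0.00292·1.19e-08) = 1.696e+05 rad/s.
Step 2 — f₀ = ω₀/(2π) = 2.7e+04 Hz.
Step 3 — Parallel Q: Q = R/(ω₀L) = 1470/(1.696e+05·0.00292) = 2.968.
Step 4 — Bandwidth: Δω = ω₀/Q = 5.717e+04 rad/s; BW = Δω/(2π) = 9098 Hz.

(a) f₀ = 2.7e+04 Hz  (b) Q = 2.968  (c) BW = 9098 Hz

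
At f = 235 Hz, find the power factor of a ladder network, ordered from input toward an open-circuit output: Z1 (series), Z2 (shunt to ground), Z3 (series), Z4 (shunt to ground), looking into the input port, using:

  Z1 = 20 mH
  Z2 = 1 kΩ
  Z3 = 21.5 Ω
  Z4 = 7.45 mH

Step 1 — Angular frequency: ω = 2π·f = 2π·235 = 1477 rad/s.
Step 2 — Component impedances:
  Z1: Z = jωL = j·1477·0.02 = 0 + j29.53 Ω
  Z2: Z = R = 1000 Ω
  Z3: Z = R = 21.5 Ω
  Z4: Z = jωL = j·1477·0.00745 = 0 + j11 Ω
Step 3 — Ladder network (open output): work backward from the far end, alternating series and parallel combinations. Z_in = 21.16 + j40.07 Ω = 45.32∠62.2° Ω.
Step 4 — Power factor: PF = cos(φ) = Re(Z)/|Z| = 21.161/45.316 = 0.467.
Step 5 — Type: Im(Z) = 40.07 ⇒ lagging (phase φ = 62.2°).

PF = 0.467 (lagging, φ = 62.2°)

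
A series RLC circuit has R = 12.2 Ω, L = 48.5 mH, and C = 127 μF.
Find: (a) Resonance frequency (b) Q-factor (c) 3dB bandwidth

Step 1 — Resonance: ω₀ = 1/√(LC) = 1/√(0.0485·0.000127) = 402.9 rad/s.
Step 2 — f₀ = ω₀/(2π) = 64.13 Hz.
Step 3 — Series Q: Q = ω₀L/R = 402.9·0.0485/12.2 = 1.602.
Step 4 — Bandwidth: Δω = ω₀/Q = 251.5 rad/s; BW = Δω/(2π) = 40.03 Hz.

(a) f₀ = 64.13 Hz  (b) Q = 1.602  (c) BW = 40.03 Hz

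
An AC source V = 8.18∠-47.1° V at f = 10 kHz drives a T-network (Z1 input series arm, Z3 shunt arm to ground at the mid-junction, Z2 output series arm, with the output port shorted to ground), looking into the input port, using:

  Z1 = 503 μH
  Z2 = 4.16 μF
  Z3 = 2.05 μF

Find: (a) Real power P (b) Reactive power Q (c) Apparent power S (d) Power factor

Step 1 — Angular frequency: ω = 2π·f = 2π·1e+04 = 6.283e+04 rad/s.
Step 2 — Component impedances:
  Z1: Z = jωL = j·6.283e+04·0.000503 = 0 + j31.6 Ω
  Z2: Z = 1/(jωC) = -j/(ω·C) = 0 - j3.826 Ω
  Z3: Z = 1/(jωC) = -j/(ω·C) = 0 - j7.764 Ω
Step 3 — With the output port shorted to ground, the output series arm Z2 runs from the junction to ground; the shunt arm Z3 also runs from the junction to ground. They appear in parallel: Z3 || Z2 = 0 - j2.563 Ω.
Step 4 — Series with input arm Z1: Z_in = Z1 + (Z3 || Z2) = 0 + j29.04 Ω = 29.04∠90.0° Ω.
Step 5 — Source phasor: V = 8.18∠-47.1° V = 5.568 - j5.992 V.
Step 6 — Current: I = V / Z = -0.2063 - j0.1917 A = 0.2817∠-137.1° A.
Step 7 — Complex power: S = V·I* = 0 + j2.304 VA.
Step 8 — Real power: P = Re(S) = 0 W.
Step 9 — Reactive power: Q = Im(S) = 2.304 VAR.
Step 10 — Apparent power: |S| = 2.304 VA.
Step 11 — Power factor: PF = P/|S| = 0 (lagging).

(a) P = 0 W  (b) Q = 2.304 VAR  (c) S = 2.304 VA  (d) PF = 0 (lagging)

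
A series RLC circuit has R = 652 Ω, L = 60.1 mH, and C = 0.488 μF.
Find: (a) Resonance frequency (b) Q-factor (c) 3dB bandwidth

Step 1 — Resonance: ω₀ = 1/√(LC) = 1/√(0.0601·4.88e-07) = 5839 rad/s.
Step 2 — f₀ = ω₀/(2π) = 929.3 Hz.
Step 3 — Series Q: Q = ω₀L/R = 5839·0.0601/652 = 0.5382.
Step 4 — Bandwidth: Δω = ω₀/Q = 1.085e+04 rad/s; BW = Δω/(2π) = 1727 Hz.

(a) f₀ = 929.3 Hz  (b) Q = 0.5382  (c) BW = 1727 Hz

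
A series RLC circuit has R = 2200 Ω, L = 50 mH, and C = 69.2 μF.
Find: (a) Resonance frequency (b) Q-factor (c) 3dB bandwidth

Step 1 — Resonance: ω₀ = 1/√(LC) = 1/√(0.05·6.92e-05) = 537.6 rad/s.
Step 2 — f₀ = ω₀/(2π) = 85.56 Hz.
Step 3 — Series Q: Q = ω₀L/R = 537.6·0.05/2200 = 0.01222.
Step 4 — Bandwidth: Δω = ω₀/Q = 4.4e+04 rad/s; BW = Δω/(2π) = 7003 Hz.

(a) f₀ = 85.56 Hz  (b) Q = 0.01222  (c) BW = 7003 Hz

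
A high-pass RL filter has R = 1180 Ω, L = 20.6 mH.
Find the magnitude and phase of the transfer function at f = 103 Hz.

Step 1 — Angular frequency: ω = 2π·103 = 647.2 rad/s.
Step 2 — Transfer function: H(jω) = jωL/(R + jωL).
Step 3 — Numerator jωL = j·13.33; denominator R + jωL = 1180 + j13.33.
Step 4 — H = 0.0001276 + j0.0113.
Step 5 — Magnitude: |H| = 0.0113 (-38.9 dB); phase: φ = 89.4°.

|H| = 0.0113 (-38.9 dB), φ = 89.4°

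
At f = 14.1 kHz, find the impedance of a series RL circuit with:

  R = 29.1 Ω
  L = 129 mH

Step 1 — Angular frequency: ω = 2π·f = 2π·1.41e+04 = 8.859e+04 rad/s.
Step 2 — Component impedances:
  R: Z = R = 29.1 Ω
  L: Z = jωL = j·8.859e+04·0.129 = 0 + j1.143e+04 Ω
Step 3 — Series combination: Z_total = R + L = 29.1 + j1.143e+04 Ω = 1.143e+04∠89.9° Ω.

Z = 29.1 + j1.143e+04 Ω = 1.143e+04∠89.9° Ω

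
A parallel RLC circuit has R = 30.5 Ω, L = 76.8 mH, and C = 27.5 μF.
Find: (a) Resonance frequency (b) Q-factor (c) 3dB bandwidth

Step 1 — Resonance: ω₀ = 1/√(LC) = 1/√(0.0768·2.75e-05) = 688.1 rad/s.
Step 2 — f₀ = ω₀/(2π) = 109.5 Hz.
Step 3 — Parallel Q: Q = R/(ω₀L) = 30.5/(688.1·0.0768) = 0.5771.
Step 4 — Bandwidth: Δω = ω₀/Q = 1192 rad/s; BW = Δω/(2π) = 189.8 Hz.

(a) f₀ = 109.5 Hz  (b) Q = 0.5771  (c) BW = 189.8 Hz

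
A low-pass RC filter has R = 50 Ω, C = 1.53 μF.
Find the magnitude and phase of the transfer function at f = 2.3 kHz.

Step 1 — Angular frequency: ω = 2π·2300 = 1.445e+04 rad/s.
Step 2 — Transfer function: H(jω) = 1/(1 + jωRC).
Step 3 — Denominator: 1 + jωRC = 1 + j·1.445e+04·50·1.53e-06 = 1 + j1.106.
Step 4 — H = 0.45 - j0.4975.
Step 5 — Magnitude: |H| = 0.6708 (-3.5 dB); phase: φ = -47.9°.

|H| = 0.6708 (-3.5 dB), φ = -47.9°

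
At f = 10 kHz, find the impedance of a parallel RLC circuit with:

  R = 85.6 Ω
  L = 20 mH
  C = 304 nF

Step 1 — Angular frequency: ω = 2π·f = 2π·1e+04 = 6.283e+04 rad/s.
Step 2 — Component impedances:
  R: Z = R = 85.6 Ω
  L: Z = jωL = j·6.283e+04·0.02 = 0 + j1257 Ω
  C: Z = 1/(jωC) = -j/(ω·C) = 0 - j52.35 Ω
Step 3 — Parallel combination: 1/Z_total = 1/R + 1/L + 1/C; Z_total = 24.77 - j38.82 Ω = 46.05∠-57.5° Ω.

Z = 24.77 - j38.82 Ω = 46.05∠-57.5° Ω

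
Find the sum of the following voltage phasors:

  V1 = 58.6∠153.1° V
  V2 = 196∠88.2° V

Step 1 — Convert each phasor to rectangular form:
  V1 = 58.6·(cos(153.1°) + j·sin(153.1°)) = -52.26 + j26.51 V
  V2 = 196·(cos(88.2°) + j·sin(88.2°)) = 6.157 + j195.9 V
Step 2 — Sum components: V_total = -46.1 + j222.4 V.
Step 3 — Convert to polar: |V_total| = 227.1 V, ∠V_total = 101.7°.

V_total = 227.1∠101.7° V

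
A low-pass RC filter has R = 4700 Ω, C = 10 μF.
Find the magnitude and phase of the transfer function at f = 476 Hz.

Step 1 — Angular frequency: ω = 2π·476 = 2991 rad/s.
Step 2 — Transfer function: H(jω) = 1/(1 + jωRC).
Step 3 — Denominator: 1 + jωRC = 1 + j·2991·4700·1e-05 = 1 + j140.6.
Step 4 — H = 5.061e-05 - j0.007114.
Step 5 — Magnitude: |H| = 0.007114 (-43.0 dB); phase: φ = -89.6°.

|H| = 0.007114 (-43.0 dB), φ = -89.6°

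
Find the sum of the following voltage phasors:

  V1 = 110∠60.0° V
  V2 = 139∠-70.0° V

Step 1 — Convert each phasor to rectangular form:
  V1 = 110·(cos(60.0°) + j·sin(60.0°)) = 55 + j95.26 V
  V2 = 139·(cos(-70.0°) + j·sin(-70.0°)) = 47.54 - j130.6 V
Step 2 — Sum components: V_total = 102.5 - j35.35 V.
Step 3 — Convert to polar: |V_total| = 108.5 V, ∠V_total = -19.0°.

V_total = 108.5∠-19.0° V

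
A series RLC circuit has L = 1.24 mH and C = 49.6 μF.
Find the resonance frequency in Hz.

Step 1 — Resonance condition Im(Z)=0 gives ω₀ = 1/√(LC).
Step 2 — ω₀ = 1/√(0.00124·4.96e-05) = 4032 rad/s.
Step 3 — f₀ = ω₀/(2π) = 641.8 Hz.

f₀ = 641.8 Hz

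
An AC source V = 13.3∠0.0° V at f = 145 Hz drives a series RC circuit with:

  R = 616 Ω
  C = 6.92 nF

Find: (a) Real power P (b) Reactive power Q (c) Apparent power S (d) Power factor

Step 1 — Angular frequency: ω = 2π·f = 2π·145 = 911.1 rad/s.
Step 2 — Component impedances:
  R: Z = R = 616 Ω
  C: Z = 1/(jωC) = -j/(ω·C) = 0 - j1.586e+05 Ω
Step 3 — Series combination: Z_total = R + C = 616 - j1.586e+05 Ω = 1.586e+05∠-89.8° Ω.
Step 4 — Source phasor: V = 13.3∠0.0° V = 13.3 V.
Step 5 — Current: I = V / Z = 3.256e-07 + j8.385e-05 A = 8.385e-05∠89.8° A.
Step 6 — Complex power: S = V·I* = 4.331e-06 - j0.001115 VA.
Step 7 — Real power: P = Re(S) = 4.331e-06 W.
Step 8 — Reactive power: Q = Im(S) = -0.001115 VAR.
Step 9 — Apparent power: |S| = 0.001115 VA.
Step 10 — Power factor: PF = P/|S| = 0.003884 (leading).

(a) P = 4.331e-06 W  (b) Q = -0.001115 VAR  (c) S = 0.001115 VA  (d) PF = 0.003884 (leading)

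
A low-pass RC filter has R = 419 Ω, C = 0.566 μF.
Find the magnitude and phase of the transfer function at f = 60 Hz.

Step 1 — Angular frequency: ω = 2π·60 = 377 rad/s.
Step 2 — Transfer function: H(jω) = 1/(1 + jωRC).
Step 3 — Denominator: 1 + jωRC = 1 + j·377·419·5.66e-07 = 1 + j0.0894.
Step 4 — H = 0.9921 - j0.0887.
Step 5 — Magnitude: |H| = 0.996 (-0.0 dB); phase: φ = -5.1°.

|H| = 0.996 (-0.0 dB), φ = -5.1°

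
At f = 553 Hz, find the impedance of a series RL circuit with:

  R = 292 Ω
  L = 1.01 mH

Step 1 — Angular frequency: ω = 2π·f = 2π·553 = 3475 rad/s.
Step 2 — Component impedances:
  R: Z = R = 292 Ω
  L: Z = jωL = j·3475·0.00101 = 0 + j3.509 Ω
Step 3 — Series combination: Z_total = R + L = 292 + j3.509 Ω = 292∠0.7° Ω.

Z = 292 + j3.509 Ω = 292∠0.7° Ω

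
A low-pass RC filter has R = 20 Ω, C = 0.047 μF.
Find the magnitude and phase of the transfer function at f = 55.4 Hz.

Step 1 — Angular frequency: ω = 2π·55.4 = 348.1 rad/s.
Step 2 — Transfer function: H(jω) = 1/(1 + jωRC).
Step 3 — Denominator: 1 + jωRC = 1 + j·348.1·20·4.7e-08 = 1 + j0.0003272.
Step 4 — H = 1 - j0.0003272.
Step 5 — Magnitude: |H| = 1 (-0.0 dB); phase: φ = -0.0°.

|H| = 1 (-0.0 dB), φ = -0.0°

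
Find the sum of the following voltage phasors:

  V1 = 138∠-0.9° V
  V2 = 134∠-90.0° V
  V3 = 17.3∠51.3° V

Step 1 — Convert each phasor to rectangular form:
  V1 = 138·(cos(-0.9°) + j·sin(-0.9°)) = 138 - j2.168 V
  V2 = 134·(cos(-90.0°) + j·sin(-90.0°)) = 0 - j134 V
  V3 = 17.3·(cos(51.3°) + j·sin(51.3°)) = 10.82 + j13.5 V
Step 2 — Sum components: V_total = 148.8 - j122.7 V.
Step 3 — Convert to polar: |V_total| = 192.8 V, ∠V_total = -39.5°.

V_total = 192.8∠-39.5° V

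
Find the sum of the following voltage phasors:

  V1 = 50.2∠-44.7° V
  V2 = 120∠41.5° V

Step 1 — Convert each phasor to rectangular form:
  V1 = 50.2·(cos(-44.7°) + j·sin(-44.7°)) = 35.68 - j35.31 V
  V2 = 120·(cos(41.5°) + j·sin(41.5°)) = 89.87 + j79.51 V
Step 2 — Sum components: V_total = 125.6 + j44.2 V.
Step 3 — Convert to polar: |V_total| = 133.1 V, ∠V_total = 19.4°.

V_total = 133.1∠19.4° V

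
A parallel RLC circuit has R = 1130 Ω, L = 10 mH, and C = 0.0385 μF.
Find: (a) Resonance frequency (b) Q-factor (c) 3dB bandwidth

Step 1 — Resonance: ω₀ = 1/√(LC) = 1/√(0.01·3.85e-08) = 5.096e+04 rad/s.
Step 2 — f₀ = ω₀/(2π) = 8111 Hz.
Step 3 — Parallel Q: Q = R/(ω₀L) = 1130/(5.096e+04·0.01) = 2.217.
Step 4 — Bandwidth: Δω = ω₀/Q = 2.299e+04 rad/s; BW = Δω/(2π) = 3658 Hz.

(a) f₀ = 8111 Hz  (b) Q = 2.217  (c) BW = 3658 Hz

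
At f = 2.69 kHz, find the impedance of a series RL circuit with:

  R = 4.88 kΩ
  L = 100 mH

Step 1 — Angular frequency: ω = 2π·f = 2π·2690 = 1.69e+04 rad/s.
Step 2 — Component impedances:
  R: Z = R = 4880 Ω
  L: Z = jωL = j·1.69e+04·0.1 = 0 + j1690 Ω
Step 3 — Series combination: Z_total = R + L = 4880 + j1690 Ω = 5164∠19.1° Ω.

Z = 4880 + j1690 Ω = 5164∠19.1° Ω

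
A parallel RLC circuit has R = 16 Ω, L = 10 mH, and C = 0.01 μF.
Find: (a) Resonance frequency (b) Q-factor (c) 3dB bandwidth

Step 1 — Resonance: ω₀ = 1/√(LC) = 1/√(0.01·1e-08) = 1e+05 rad/s.
Step 2 — f₀ = ω₀/(2π) = 1.592e+04 Hz.
Step 3 — Parallel Q: Q = R/(ω₀L) = 16/(1e+05·0.01) = 0.016.
Step 4 — Bandwidth: Δω = ω₀/Q = 6.25e+06 rad/s; BW = Δω/(2π) = 9.947e+05 Hz.

(a) f₀ = 1.592e+04 Hz  (b) Q = 0.016  (c) BW = 9.947e+05 Hz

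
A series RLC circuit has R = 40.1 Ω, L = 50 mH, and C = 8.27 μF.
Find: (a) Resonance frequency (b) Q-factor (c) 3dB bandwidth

Step 1 — Resonance: ω₀ = 1/√(LC) = 1/√(0.05·8.27e-06) = 1555 rad/s.
Step 2 — f₀ = ω₀/(2π) = 247.5 Hz.
Step 3 — Series Q: Q = ω₀L/R = 1555·0.05/40.1 = 1.939.
Step 4 — Bandwidth: Δω = ω₀/Q = 802 rad/s; BW = Δω/(2π) = 127.6 Hz.

(a) f₀ = 247.5 Hz  (b) Q = 1.939  (c) BW = 127.6 Hz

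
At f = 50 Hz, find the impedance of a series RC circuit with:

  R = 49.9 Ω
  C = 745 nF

Step 1 — Angular frequency: ω = 2π·f = 2π·50 = 314.2 rad/s.
Step 2 — Component impedances:
  R: Z = R = 49.9 Ω
  C: Z = 1/(jωC) = -j/(ω·C) = 0 - j4273 Ω
Step 3 — Series combination: Z_total = R + C = 49.9 - j4273 Ω = 4273∠-89.3° Ω.

Z = 49.9 - j4273 Ω = 4273∠-89.3° Ω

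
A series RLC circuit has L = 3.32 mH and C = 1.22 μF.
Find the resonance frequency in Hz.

Step 1 — Resonance condition Im(Z)=0 gives ω₀ = 1/√(LC).
Step 2 — ω₀ = 1/√(0.00332·1.22e-06) = 1.571e+04 rad/s.
Step 3 — f₀ = ω₀/(2π) = 2501 Hz.

f₀ = 2501 Hz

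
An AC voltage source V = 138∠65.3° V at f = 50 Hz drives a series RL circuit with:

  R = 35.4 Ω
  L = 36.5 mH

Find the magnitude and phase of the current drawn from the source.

Step 1 — Angular frequency: ω = 2π·f = 2π·50 = 314.2 rad/s.
Step 2 — Component impedances:
  R: Z = R = 35.4 Ω
  L: Z = jωL = j·314.2·0.0365 = 0 + j11.47 Ω
Step 3 — Series combination: Z_total = R + L = 35.4 + j11.47 Ω = 37.21∠17.9° Ω.
Step 4 — Source phasor: V = 138∠65.3° V = 57.67 + j125.4 V.
Step 5 — Ohm's law: I = V / Z_total = (57.67 + j125.4) / (35.4 + j11.47) = 2.513 + j2.728 A.
Step 6 — Convert to polar: |I| = 3.709 A, ∠I = 47.4°.

I = 3.709∠47.4° A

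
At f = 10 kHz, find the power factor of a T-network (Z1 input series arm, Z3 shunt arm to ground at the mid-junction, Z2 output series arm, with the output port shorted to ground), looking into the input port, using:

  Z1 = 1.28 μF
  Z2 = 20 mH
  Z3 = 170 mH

Step 1 — Angular frequency: ω = 2π·f = 2π·1e+04 = 6.283e+04 rad/s.
Step 2 — Component impedances:
  Z1: Z = 1/(jωC) = -j/(ω·C) = 0 - j12.43 Ω
  Z2: Z = jωL = j·6.283e+04·0.02 = 0 + j1257 Ω
  Z3: Z = jωL = j·6.283e+04·0.17 = 0 + j1.068e+04 Ω
Step 3 — With the output port shorted to ground, the output series arm Z2 runs from the junction to ground; the shunt arm Z3 also runs from the junction to ground. They appear in parallel: Z3 || Z2 = 0 + j1124 Ω.
Step 4 — Series with input arm Z1: Z_in = Z1 + (Z3 || Z2) = 0 + j1112 Ω = 1112∠90.0° Ω.
Step 5 — Power factor: PF = cos(φ) = Re(Z)/|Z| = 0/1112 = 0.
Step 6 — Type: Im(Z) = 1112 ⇒ lagging (phase φ = 90.0°).

PF = 0 (lagging, φ = 90.0°)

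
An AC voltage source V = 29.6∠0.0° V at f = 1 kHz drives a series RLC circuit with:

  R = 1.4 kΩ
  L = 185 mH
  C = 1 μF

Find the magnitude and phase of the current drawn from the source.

Step 1 — Angular frequency: ω = 2π·f = 2π·1000 = 6283 rad/s.
Step 2 — Component impedances:
  R: Z = R = 1400 Ω
  L: Z = jωL = j·6283·0.185 = 0 + j1162 Ω
  C: Z = 1/(jωC) = -j/(ω·C) = 0 - j159.2 Ω
Step 3 — Series combination: Z_total = R + L + C = 1400 + j1003 Ω = 1722∠35.6° Ω.
Step 4 — Source phasor: V = 29.6∠0.0° V = 29.6 V.
Step 5 — Ohm's law: I = V / Z_total = (29.6) / (1400 + j1003) = 0.01397 - j0.01001 A.
Step 6 — Convert to polar: |I| = 0.01719 A, ∠I = -35.6°.

I = 0.01719∠-35.6° A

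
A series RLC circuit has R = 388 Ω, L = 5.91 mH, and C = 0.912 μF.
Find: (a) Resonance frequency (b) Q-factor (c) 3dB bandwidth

Step 1 — Resonance: ω₀ = 1/√(LC) = 1/√(0.00591·9.12e-07) = 1.362e+04 rad/s.
Step 2 — f₀ = ω₀/(2π) = 2168 Hz.
Step 3 — Series Q: Q = ω₀L/R = 1.362e+04·0.00591/388 = 0.2075.
Step 4 — Bandwidth: Δω = ω₀/Q = 6.565e+04 rad/s; BW = Δω/(2π) = 1.045e+04 Hz.

(a) f₀ = 2168 Hz  (b) Q = 0.2075  (c) BW = 1.045e+04 Hz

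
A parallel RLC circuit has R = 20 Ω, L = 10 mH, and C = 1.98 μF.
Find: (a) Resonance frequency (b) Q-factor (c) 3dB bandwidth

Step 1 — Resonance: ω₀ = 1/√(LC) = 1/√(0.01·1.98e-06) = 7107 rad/s.
Step 2 — f₀ = ω₀/(2π) = 1131 Hz.
Step 3 — Parallel Q: Q = R/(ω₀L) = 20/(7107·0.01) = 0.2814.
Step 4 — Bandwidth: Δω = ω₀/Q = 2.525e+04 rad/s; BW = Δω/(2π) = 4019 Hz.

(a) f₀ = 1131 Hz  (b) Q = 0.2814  (c) BW = 4019 Hz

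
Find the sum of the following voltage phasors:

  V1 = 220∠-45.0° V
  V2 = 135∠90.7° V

Step 1 — Convert each phasor to rectangular form:
  V1 = 220·(cos(-45.0°) + j·sin(-45.0°)) = 155.6 - j155.6 V
  V2 = 135·(cos(90.7°) + j·sin(90.7°)) = -1.649 + j135 V
Step 2 — Sum components: V_total = 153.9 - j20.57 V.
Step 3 — Convert to polar: |V_total| = 155.3 V, ∠V_total = -7.6°.

V_total = 155.3∠-7.6° V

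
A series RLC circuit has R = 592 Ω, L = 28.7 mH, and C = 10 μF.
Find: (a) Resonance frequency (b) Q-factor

Step 1 — Resonance condition Im(Z)=0 gives ω₀ = 1/√(LC).
Step 2 — ω₀ = 1/√(0.0287·1e-05) = 1867 rad/s.
Step 3 — f₀ = ω₀/(2π) = 297.1 Hz.
Step 4 — Series Q: Q = ω₀L/R = 1867·0.0287/592 = 0.09049.

(a) f₀ = 297.1 Hz  (b) Q = 0.09049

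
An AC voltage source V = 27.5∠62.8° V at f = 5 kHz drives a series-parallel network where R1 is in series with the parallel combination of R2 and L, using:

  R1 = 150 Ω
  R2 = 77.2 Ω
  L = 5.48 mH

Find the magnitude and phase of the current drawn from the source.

Step 1 — Angular frequency: ω = 2π·f = 2π·5000 = 3.142e+04 rad/s.
Step 2 — Component impedances:
  R1: Z = R = 150 Ω
  R2: Z = R = 77.2 Ω
  L: Z = jωL = j·3.142e+04·0.00548 = 0 + j172.2 Ω
Step 3 — Parallel branch: R2 || L = 1/(1/R2 + 1/L) = 64.28 + j28.82 Ω.
Step 4 — Series with R1: Z_total = R1 + (R2 || L) = 214.3 + j28.82 Ω = 216.2∠7.7° Ω.
Step 5 — Source phasor: V = 27.5∠62.8° V = 12.57 + j24.46 V.
Step 6 — Ohm's law: I = V / Z_total = (12.57 + j24.46) / (214.3 + j28.82) = 0.0727 + j0.1044 A.
Step 7 — Convert to polar: |I| = 0.1272 A, ∠I = 55.1°.

I = 0.1272∠55.1° A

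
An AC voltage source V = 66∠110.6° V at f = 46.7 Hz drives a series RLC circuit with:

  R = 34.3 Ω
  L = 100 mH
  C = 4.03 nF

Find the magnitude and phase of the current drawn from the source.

Step 1 — Angular frequency: ω = 2π·f = 2π·46.7 = 293.4 rad/s.
Step 2 — Component impedances:
  R: Z = R = 34.3 Ω
  L: Z = jωL = j·293.4·0.1 = 0 + j29.34 Ω
  C: Z = 1/(jωC) = -j/(ω·C) = 0 - j8.457e+05 Ω
Step 3 — Series combination: Z_total = R + L + C = 34.3 - j8.456e+05 Ω = 8.456e+05∠-90.0° Ω.
Step 4 — Source phasor: V = 66∠110.6° V = -23.22 + j61.78 V.
Step 5 — Ohm's law: I = V / Z_total = (-23.22 + j61.78) / (34.3 - j8.456e+05) = -7.306e-05 - j2.746e-05 A.
Step 6 — Convert to polar: |I| = 7.805e-05 A, ∠I = -159.4°.

I = 7.805e-05∠-159.4° A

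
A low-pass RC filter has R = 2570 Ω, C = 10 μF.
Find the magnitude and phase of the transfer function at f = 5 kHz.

Step 1 — Angular frequency: ω = 2π·5000 = 3.142e+04 rad/s.
Step 2 — Transfer function: H(jω) = 1/(1 + jωRC).
Step 3 — Denominator: 1 + jωRC = 1 + j·3.142e+04·2570·1e-05 = 1 + j807.4.
Step 4 — H = 1.534e-06 - j0.001239.
Step 5 — Magnitude: |H| = 0.001239 (-58.1 dB); phase: φ = -89.9°.

|H| = 0.001239 (-58.1 dB), φ = -89.9°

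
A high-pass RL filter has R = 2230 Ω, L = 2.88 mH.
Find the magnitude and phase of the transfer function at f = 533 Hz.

Step 1 — Angular frequency: ω = 2π·533 = 3349 rad/s.
Step 2 — Transfer function: H(jω) = jωL/(R + jωL).
Step 3 — Numerator jωL = j·9.645; denominator R + jωL = 2230 + j9.645.
Step 4 — H = 1.871e-05 + j0.004325.
Step 5 — Magnitude: |H| = 0.004325 (-47.3 dB); phase: φ = 89.8°.

|H| = 0.004325 (-47.3 dB), φ = 89.8°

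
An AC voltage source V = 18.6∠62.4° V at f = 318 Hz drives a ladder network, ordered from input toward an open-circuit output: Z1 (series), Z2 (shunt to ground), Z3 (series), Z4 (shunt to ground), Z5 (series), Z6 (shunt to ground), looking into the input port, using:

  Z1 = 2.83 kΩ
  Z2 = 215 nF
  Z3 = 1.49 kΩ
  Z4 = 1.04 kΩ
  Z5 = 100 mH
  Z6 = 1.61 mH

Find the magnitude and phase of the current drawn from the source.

Step 1 — Angular frequency: ω = 2π·f = 2π·318 = 1998 rad/s.
Step 2 — Component impedances:
  Z1: Z = R = 2830 Ω
  Z2: Z = 1/(jωC) = -j/(ω·C) = 0 - j2328 Ω
  Z3: Z = R = 1490 Ω
  Z4: Z = R = 1040 Ω
  Z5: Z = jωL = j·1998·0.1 = 0 + j199.8 Ω
  Z6: Z = jωL = j·1998·0.00161 = 0 + j3.217 Ω
Step 3 — Ladder network (open output): work backward from the far end, alternating series and parallel combinations. Z_in = 4033 - j648.9 Ω = 4085∠-9.1° Ω.
Step 4 — Source phasor: V = 18.6∠62.4° V = 8.617 + j16.48 V.
Step 5 — Ohm's law: I = V / Z_total = (8.617 + j16.48) / (4033 - j648.9) = 0.001442 + j0.004319 A.
Step 6 — Convert to polar: |I| = 0.004553 A, ∠I = 71.5°.

I = 0.004553∠71.5° A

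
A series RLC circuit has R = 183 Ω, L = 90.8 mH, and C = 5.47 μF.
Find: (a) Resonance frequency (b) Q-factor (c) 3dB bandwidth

Step 1 — Resonance: ω₀ = 1/√(LC) = 1/√(0.0908·5.47e-06) = 1419 rad/s.
Step 2 — f₀ = ω₀/(2π) = 225.8 Hz.
Step 3 — Series Q: Q = ω₀L/R = 1419·0.0908/183 = 0.704.
Step 4 — Bandwidth: Δω = ω₀/Q = 2015 rad/s; BW = Δω/(2π) = 320.8 Hz.

(a) f₀ = 225.8 Hz  (b) Q = 0.704  (c) BW = 320.8 Hz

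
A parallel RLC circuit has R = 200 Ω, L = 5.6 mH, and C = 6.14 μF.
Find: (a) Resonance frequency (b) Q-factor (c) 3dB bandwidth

Step 1 — Resonance: ω₀ = 1/√(LC) = 1/√(0.0056·6.14e-06) = 5393 rad/s.
Step 2 — f₀ = ω₀/(2π) = 858.3 Hz.
Step 3 — Parallel Q: Q = R/(ω₀L) = 200/(5393·0.0056) = 6.622.
Step 4 — Bandwidth: Δω = ω₀/Q = 814.3 rad/s; BW = Δω/(2π) = 129.6 Hz.

(a) f₀ = 858.3 Hz  (b) Q = 6.622  (c) BW = 129.6 Hz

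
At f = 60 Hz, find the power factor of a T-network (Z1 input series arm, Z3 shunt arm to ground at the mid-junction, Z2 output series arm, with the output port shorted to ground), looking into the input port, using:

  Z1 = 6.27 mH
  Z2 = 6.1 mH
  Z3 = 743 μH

Step 1 — Angular frequency: ω = 2π·f = 2π·60 = 377 rad/s.
Step 2 — Component impedances:
  Z1: Z = jωL = j·377·0.00627 = 0 + j2.364 Ω
  Z2: Z = jωL = j·377·0.0061 = 0 + j2.3 Ω
  Z3: Z = jωL = j·377·0.000743 = 0 + j0.2801 Ω
Step 3 — With the output port shorted to ground, the output series arm Z2 runs from the junction to ground; the shunt arm Z3 also runs from the junction to ground. They appear in parallel: Z3 || Z2 = 0 + j0.2497 Ω.
Step 4 — Series with input arm Z1: Z_in = Z1 + (Z3 || Z2) = 0 + j2.613 Ω = 2.613∠90.0° Ω.
Step 5 — Power factor: PF = cos(φ) = Re(Z)/|Z| = 0/2.613 = 0.
Step 6 — Type: Im(Z) = 2.613 ⇒ lagging (phase φ = 90.0°).

PF = 0 (lagging, φ = 90.0°)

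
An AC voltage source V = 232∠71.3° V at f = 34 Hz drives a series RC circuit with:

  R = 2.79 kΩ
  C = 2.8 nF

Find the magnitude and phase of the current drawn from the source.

Step 1 — Angular frequency: ω = 2π·f = 2π·34 = 213.6 rad/s.
Step 2 — Component impedances:
  R: Z = R = 2790 Ω
  C: Z = 1/(jωC) = -j/(ω·C) = 0 - j1.672e+06 Ω
Step 3 — Series combination: Z_total = R + C = 2790 - j1.672e+06 Ω = 1.672e+06∠-89.9° Ω.
Step 4 — Source phasor: V = 232∠71.3° V = 74.38 + j219.8 V.
Step 5 — Ohm's law: I = V / Z_total = (74.38 + j219.8) / (2790 - j1.672e+06) = -0.0001314 + j4.471e-05 A.
Step 6 — Convert to polar: |I| = 0.0001388 A, ∠I = 161.2°.

I = 0.0001388∠161.2° A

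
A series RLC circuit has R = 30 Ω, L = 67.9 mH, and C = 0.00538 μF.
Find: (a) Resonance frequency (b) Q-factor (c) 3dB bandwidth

Step 1 — Resonance: ω₀ = 1/√(LC) = 1/√(0.0679·5.38e-09) = 5.232e+04 rad/s.
Step 2 — f₀ = ω₀/(2π) = 8327 Hz.
Step 3 — Series Q: Q = ω₀L/R = 5.232e+04·0.0679/30 = 118.4.
Step 4 — Bandwidth: Δω = ω₀/Q = 441.8 rad/s; BW = Δω/(2π) = 70.32 Hz.

(a) f₀ = 8327 Hz  (b) Q = 118.4  (c) BW = 70.32 Hz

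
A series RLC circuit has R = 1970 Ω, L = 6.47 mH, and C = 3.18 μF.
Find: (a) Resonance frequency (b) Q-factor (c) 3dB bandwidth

Step 1 — Resonance condition Im(Z)=0 gives ω₀ = 1/√(LC).
Step 2 — ω₀ = 1/√(0.00647·3.18e-06) = 6972 rad/s.
Step 3 — f₀ = ω₀/(2π) = 1110 Hz.
Step 4 — Series Q: Q = ω₀L/R = 6972·0.00647/1970 = 0.0229.
Step 5 — 3dB bandwidth: Δω = ω₀/Q = 3.045e+05 rad/s; BW = Δω/(2π) = 4.846e+04 Hz.

(a) f₀ = 1110 Hz  (b) Q = 0.0229  (c) BW = 4.846e+04 Hz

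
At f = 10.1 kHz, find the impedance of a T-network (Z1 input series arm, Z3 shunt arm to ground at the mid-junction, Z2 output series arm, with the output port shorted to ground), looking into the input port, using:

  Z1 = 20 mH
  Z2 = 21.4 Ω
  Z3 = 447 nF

Step 1 — Angular frequency: ω = 2π·f = 2π·1.01e+04 = 6.346e+04 rad/s.
Step 2 — Component impedances:
  Z1: Z = jωL = j·6.346e+04·0.02 = 0 + j1269 Ω
  Z2: Z = R = 21.4 Ω
  Z3: Z = 1/(jωC) = -j/(ω·C) = 0 - j35.25 Ω
Step 3 — With the output port shorted to ground, the output series arm Z2 runs from the junction to ground; the shunt arm Z3 also runs from the junction to ground. They appear in parallel: Z3 || Z2 = 15.64 - j9.493 Ω.
Step 4 — Series with input arm Z1: Z_in = Z1 + (Z3 || Z2) = 15.64 + j1260 Ω = 1260∠89.3° Ω.

Z = 15.64 + j1260 Ω = 1260∠89.3° Ω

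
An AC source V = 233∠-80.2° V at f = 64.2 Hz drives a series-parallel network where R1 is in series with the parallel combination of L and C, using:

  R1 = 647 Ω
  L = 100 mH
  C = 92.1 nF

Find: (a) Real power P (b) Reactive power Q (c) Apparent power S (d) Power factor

Step 1 — Angular frequency: ω = 2π·f = 2π·64.2 = 403.4 rad/s.
Step 2 — Component impedances:
  R1: Z = R = 647 Ω
  L: Z = jωL = j·403.4·0.1 = 0 + j40.34 Ω
  C: Z = 1/(jωC) = -j/(ω·C) = 0 - j2.692e+04 Ω
Step 3 — Parallel branch: L || C = 1/(1/L + 1/C) = 0 + j40.4 Ω.
Step 4 — Series with R1: Z_total = R1 + (L || C) = 647 + j40.4 Ω = 648.3∠3.6° Ω.
Step 5 — Source phasor: V = 233∠-80.2° V = 39.66 - j229.6 V.
Step 6 — Current: I = V / Z = 0.03899 - j0.3573 A = 0.3594∠-83.8° A.
Step 7 — Complex power: S = V·I* = 83.58 + j5.219 VA.
Step 8 — Real power: P = Re(S) = 83.58 W.
Step 9 — Reactive power: Q = Im(S) = 5.219 VAR.
Step 10 — Apparent power: |S| = 83.75 VA.
Step 11 — Power factor: PF = P/|S| = 0.9981 (lagging).

(a) P = 83.58 W  (b) Q = 5.219 VAR  (c) S = 83.75 VA  (d) PF = 0.9981 (lagging)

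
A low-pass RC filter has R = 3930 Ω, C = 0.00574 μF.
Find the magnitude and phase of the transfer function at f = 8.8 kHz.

Step 1 — Angular frequency: ω = 2π·8800 = 5.529e+04 rad/s.
Step 2 — Transfer function: H(jω) = 1/(1 + jωRC).
Step 3 — Denominator: 1 + jωRC = 1 + j·5.529e+04·3930·5.74e-09 = 1 + j1.247.
Step 4 — H = 0.3913 - j0.488.
Step 5 — Magnitude: |H| = 0.6255 (-4.1 dB); phase: φ = -51.3°.

|H| = 0.6255 (-4.1 dB), φ = -51.3°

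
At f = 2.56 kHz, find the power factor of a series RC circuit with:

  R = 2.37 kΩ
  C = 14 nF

Step 1 — Angular frequency: ω = 2π·f = 2π·2560 = 1.608e+04 rad/s.
Step 2 — Component impedances:
  R: Z = R = 2370 Ω
  C: Z = 1/(jωC) = -j/(ω·C) = 0 - j4441 Ω
Step 3 — Series combination: Z_total = R + C = 2370 - j4441 Ω = 5034∠-61.9° Ω.
Step 4 — Power factor: PF = cos(φ) = Re(Z)/|Z| = 2370/5034 = 0.4708.
Step 5 — Type: Im(Z) = -4441 ⇒ leading (phase φ = -61.9°).

PF = 0.4708 (leading, φ = -61.9°)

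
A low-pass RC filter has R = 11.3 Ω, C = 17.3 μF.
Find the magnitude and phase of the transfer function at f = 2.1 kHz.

Step 1 — Angular frequency: ω = 2π·2100 = 1.319e+04 rad/s.
Step 2 — Transfer function: H(jω) = 1/(1 + jωRC).
Step 3 — Denominator: 1 + jωRC = 1 + j·1.319e+04·11.3·1.73e-05 = 1 + j2.579.
Step 4 — H = 0.1307 - j0.337.
Step 5 — Magnitude: |H| = 0.3615 (-8.8 dB); phase: φ = -68.8°.

|H| = 0.3615 (-8.8 dB), φ = -68.8°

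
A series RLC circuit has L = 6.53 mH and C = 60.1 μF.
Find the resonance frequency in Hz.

Step 1 — Resonance condition Im(Z)=0 gives ω₀ = 1/√(LC).
Step 2 — ω₀ = 1/√(0.00653·6.01e-05) = 1596 rad/s.
Step 3 — f₀ = ω₀/(2π) = 254.1 Hz.

f₀ = 254.1 Hz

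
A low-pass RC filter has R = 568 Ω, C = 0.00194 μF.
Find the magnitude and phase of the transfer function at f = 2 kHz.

Step 1 — Angular frequency: ω = 2π·2000 = 1.257e+04 rad/s.
Step 2 — Transfer function: H(jω) = 1/(1 + jωRC).
Step 3 — Denominator: 1 + jωRC = 1 + j·1.257e+04·568·1.94e-09 = 1 + j0.01385.
Step 4 — H = 0.9998 - j0.01384.
Step 5 — Magnitude: |H| = 0.9999 (-0.0 dB); phase: φ = -0.8°.

|H| = 0.9999 (-0.0 dB), φ = -0.8°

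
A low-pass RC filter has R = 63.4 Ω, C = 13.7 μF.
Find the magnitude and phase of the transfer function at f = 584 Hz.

Step 1 — Angular frequency: ω = 2π·584 = 3669 rad/s.
Step 2 — Transfer function: H(jω) = 1/(1 + jωRC).
Step 3 — Denominator: 1 + jωRC = 1 + j·3669·63.4·1.37e-05 = 1 + j3.187.
Step 4 — H = 0.08962 - j0.2856.
Step 5 — Magnitude: |H| = 0.2994 (-10.5 dB); phase: φ = -72.6°.

|H| = 0.2994 (-10.5 dB), φ = -72.6°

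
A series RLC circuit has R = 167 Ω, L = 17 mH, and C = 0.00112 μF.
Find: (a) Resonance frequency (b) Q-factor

Step 1 — Resonance condition Im(Z)=0 gives ω₀ = 1/√(LC).
Step 2 — ω₀ = 1/√(0.017·1.12e-09) = 2.292e+05 rad/s.
Step 3 — f₀ = ω₀/(2π) = 3.647e+04 Hz.
Step 4 — Series Q: Q = ω₀L/R = 2.292e+05·0.017/167 = 23.33.

(a) f₀ = 3.647e+04 Hz  (b) Q = 23.33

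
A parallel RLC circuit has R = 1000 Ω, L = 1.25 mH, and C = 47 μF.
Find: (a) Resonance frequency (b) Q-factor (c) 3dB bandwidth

Step 1 — Resonance: ω₀ = 1/√(LC) = 1/√(0.00125·4.7e-05) = 4126 rad/s.
Step 2 — f₀ = ω₀/(2π) = 656.6 Hz.
Step 3 — Parallel Q: Q = R/(ω₀L) = 1000/(4126·0.00125) = 193.9.
Step 4 — Bandwidth: Δω = ω₀/Q = 21.28 rad/s; BW = Δω/(2π) = 3.386 Hz.

(a) f₀ = 656.6 Hz  (b) Q = 193.9  (c) BW = 3.386 Hz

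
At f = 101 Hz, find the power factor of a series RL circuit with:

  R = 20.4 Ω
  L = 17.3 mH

Step 1 — Angular frequency: ω = 2π·f = 2π·101 = 634.6 rad/s.
Step 2 — Component impedances:
  R: Z = R = 20.4 Ω
  L: Z = jωL = j·634.6·0.0173 = 0 + j10.98 Ω
Step 3 — Series combination: Z_total = R + L = 20.4 + j10.98 Ω = 23.17∠28.3° Ω.
Step 4 — Power factor: PF = cos(φ) = Re(Z)/|Z| = 20.4/23.167 = 0.8806.
Step 5 — Type: Im(Z) = 10.98 ⇒ lagging (phase φ = 28.3°).

PF = 0.8806 (lagging, φ = 28.3°)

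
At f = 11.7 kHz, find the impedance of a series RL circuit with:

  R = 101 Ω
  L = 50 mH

Step 1 — Angular frequency: ω = 2π·f = 2π·1.17e+04 = 7.351e+04 rad/s.
Step 2 — Component impedances:
  R: Z = R = 101 Ω
  L: Z = jωL = j·7.351e+04·0.05 = 0 + j3676 Ω
Step 3 — Series combination: Z_total = R + L = 101 + j3676 Ω = 3677∠88.4° Ω.

Z = 101 + j3676 Ω = 3677∠88.4° Ω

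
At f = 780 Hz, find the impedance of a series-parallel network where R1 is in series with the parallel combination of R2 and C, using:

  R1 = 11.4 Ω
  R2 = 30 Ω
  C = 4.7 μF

Step 1 — Angular frequency: ω = 2π·f = 2π·780 = 4901 rad/s.
Step 2 — Component impedances:
  R1: Z = R = 11.4 Ω
  R2: Z = R = 30 Ω
  C: Z = 1/(jωC) = -j/(ω·C) = 0 - j43.41 Ω
Step 3 — Parallel branch: R2 || C = 1/(1/R2 + 1/C) = 20.3 - j14.03 Ω.
Step 4 — Series with R1: Z_total = R1 + (R2 || C) = 31.7 - j14.03 Ω = 34.67∠-23.9° Ω.

Z = 31.7 - j14.03 Ω = 34.67∠-23.9° Ω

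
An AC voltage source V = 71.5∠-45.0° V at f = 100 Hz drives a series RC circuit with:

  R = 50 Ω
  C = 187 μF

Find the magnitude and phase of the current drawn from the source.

Step 1 — Angular frequency: ω = 2π·f = 2π·100 = 628.3 rad/s.
Step 2 — Component impedances:
  R: Z = R = 50 Ω
  C: Z = 1/(jωC) = -j/(ω·C) = 0 - j8.511 Ω
Step 3 — Series combination: Z_total = R + C = 50 - j8.511 Ω = 50.72∠-9.7° Ω.
Step 4 — Source phasor: V = 71.5∠-45.0° V = 50.56 - j50.56 V.
Step 5 — Ohm's law: I = V / Z_total = (50.56 - j50.56) / (50 - j8.511) = 1.15 - j0.8154 A.
Step 6 — Convert to polar: |I| = 1.41 A, ∠I = -35.3°.

I = 1.41∠-35.3° A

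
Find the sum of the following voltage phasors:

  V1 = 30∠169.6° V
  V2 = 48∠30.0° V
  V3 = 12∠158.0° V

Step 1 — Convert each phasor to rectangular form:
  V1 = 30·(cos(169.6°) + j·sin(169.6°)) = -29.51 + j5.416 V
  V2 = 48·(cos(30.0°) + j·sin(30.0°)) = 41.57 + j24 V
  V3 = 12·(cos(158.0°) + j·sin(158.0°)) = -11.13 + j4.495 V
Step 2 — Sum components: V_total = 0.9359 + j33.91 V.
Step 3 — Convert to polar: |V_total| = 33.92 V, ∠V_total = 88.4°.

V_total = 33.92∠88.4° V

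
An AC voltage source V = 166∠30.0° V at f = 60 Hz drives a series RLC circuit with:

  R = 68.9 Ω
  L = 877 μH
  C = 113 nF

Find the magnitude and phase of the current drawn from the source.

Step 1 — Angular frequency: ω = 2π·f = 2π·60 = 377 rad/s.
Step 2 — Component impedances:
  R: Z = R = 68.9 Ω
  L: Z = jωL = j·377·0.000877 = 0 + j0.3306 Ω
  C: Z = 1/(jωC) = -j/(ω·C) = 0 - j2.347e+04 Ω
Step 3 — Series combination: Z_total = R + L + C = 68.9 - j2.347e+04 Ω = 2.347e+04∠-89.8° Ω.
Step 4 — Source phasor: V = 166∠30.0° V = 143.8 + j83 V.
Step 5 — Ohm's law: I = V / Z_total = (143.8 + j83) / (68.9 - j2.347e+04) = -0.003518 + j0.006135 A.
Step 6 — Convert to polar: |I| = 0.007072 A, ∠I = 119.8°.

I = 0.007072∠119.8° A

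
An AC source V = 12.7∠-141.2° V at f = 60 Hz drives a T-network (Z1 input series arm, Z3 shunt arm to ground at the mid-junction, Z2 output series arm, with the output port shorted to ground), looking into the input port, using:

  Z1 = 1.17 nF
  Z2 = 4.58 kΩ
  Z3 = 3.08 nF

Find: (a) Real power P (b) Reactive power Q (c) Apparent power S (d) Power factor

Step 1 — Angular frequency: ω = 2π·f = 2π·60 = 377 rad/s.
Step 2 — Component impedances:
  Z1: Z = 1/(jωC) = -j/(ω·C) = 0 - j2.267e+06 Ω
  Z2: Z = R = 4580 Ω
  Z3: Z = 1/(jωC) = -j/(ω·C) = 0 - j8.612e+05 Ω
Step 3 — With the output port shorted to ground, the output series arm Z2 runs from the junction to ground; the shunt arm Z3 also runs from the junction to ground. They appear in parallel: Z3 || Z2 = 4580 - j24.36 Ω.
Step 4 — Series with input arm Z1: Z_in = Z1 + (Z3 || Z2) = 4580 - j2.267e+06 Ω = 2.267e+06∠-89.9° Ω.
Step 5 — Source phasor: V = 12.7∠-141.2° V = -9.898 - j7.958 V.
Step 6 — Current: I = V / Z = 3.501e-06 - j4.373e-06 A = 5.602e-06∠-51.3° A.
Step 7 — Complex power: S = V·I* = 1.437e-07 - j7.114e-05 VA.
Step 8 — Real power: P = Re(S) = 1.437e-07 W.
Step 9 — Reactive power: Q = Im(S) = -7.114e-05 VAR.
Step 10 — Apparent power: |S| = 7.114e-05 VA.
Step 11 — Power factor: PF = P/|S| = 0.00202 (leading).

(a) P = 1.437e-07 W  (b) Q = -7.114e-05 VAR  (c) S = 7.114e-05 VA  (d) PF = 0.00202 (leading)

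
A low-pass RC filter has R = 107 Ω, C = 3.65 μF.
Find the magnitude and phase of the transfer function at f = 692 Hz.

Step 1 — Angular frequency: ω = 2π·692 = 4348 rad/s.
Step 2 — Transfer function: H(jω) = 1/(1 + jωRC).
Step 3 — Denominator: 1 + jωRC = 1 + j·4348·107·3.65e-06 = 1 + j1.698.
Step 4 — H = 0.2575 - j0.4373.
Step 5 — Magnitude: |H| = 0.5074 (-5.9 dB); phase: φ = -59.5°.

|H| = 0.5074 (-5.9 dB), φ = -59.5°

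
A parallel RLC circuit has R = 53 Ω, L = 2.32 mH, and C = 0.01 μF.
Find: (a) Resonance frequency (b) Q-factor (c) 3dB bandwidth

Step 1 — Resonance: ω₀ = 1/√(LC) = 1/√(0.00232·1e-08) = 2.076e+05 rad/s.
Step 2 — f₀ = ω₀/(2π) = 3.304e+04 Hz.
Step 3 — Parallel Q: Q = R/(ω₀L) = 53/(2.076e+05·0.00232) = 0.11.
Step 4 — Bandwidth: Δω = ω₀/Q = 1.887e+06 rad/s; BW = Δω/(2π) = 3.003e+05 Hz.

(a) f₀ = 3.304e+04 Hz  (b) Q = 0.11  (c) BW = 3.003e+05 Hz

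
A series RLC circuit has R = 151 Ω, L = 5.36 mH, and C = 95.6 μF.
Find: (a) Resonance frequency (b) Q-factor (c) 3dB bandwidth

Step 1 — Resonance: ω₀ = 1/√(LC) = 1/√(0.00536·9.56e-05) = 1397 rad/s.
Step 2 — f₀ = ω₀/(2π) = 222.3 Hz.
Step 3 — Series Q: Q = ω₀L/R = 1397·0.00536/151 = 0.04959.
Step 4 — Bandwidth: Δω = ω₀/Q = 2.817e+04 rad/s; BW = Δω/(2π) = 4484 Hz.

(a) f₀ = 222.3 Hz  (b) Q = 0.04959  (c) BW = 4484 Hz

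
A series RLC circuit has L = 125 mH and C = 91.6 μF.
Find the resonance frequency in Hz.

Step 1 — Resonance condition Im(Z)=0 gives ω₀ = 1/√(LC).
Step 2 — ω₀ = 1/√(0.125·9.16e-05) = 295.5 rad/s.
Step 3 — f₀ = ω₀/(2π) = 47.03 Hz.

f₀ = 47.03 Hz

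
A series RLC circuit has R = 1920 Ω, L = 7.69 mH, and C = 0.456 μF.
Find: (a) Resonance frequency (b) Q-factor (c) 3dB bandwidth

Step 1 — Resonance: ω₀ = 1/√(LC) = 1/√(0.00769·4.56e-07) = 1.689e+04 rad/s.
Step 2 — f₀ = ω₀/(2π) = 2688 Hz.
Step 3 — Series Q: Q = ω₀L/R = 1.689e+04·0.00769/1920 = 0.06764.
Step 4 — Bandwidth: Δω = ω₀/Q = 2.497e+05 rad/s; BW = Δω/(2π) = 3.974e+04 Hz.

(a) f₀ = 2688 Hz  (b) Q = 0.06764  (c) BW = 3.974e+04 Hz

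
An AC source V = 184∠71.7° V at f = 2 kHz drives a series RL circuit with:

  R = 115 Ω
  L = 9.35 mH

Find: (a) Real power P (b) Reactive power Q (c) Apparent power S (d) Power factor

Step 1 — Angular frequency: ω = 2π·f = 2π·2000 = 1.257e+04 rad/s.
Step 2 — Component impedances:
  R: Z = R = 115 Ω
  L: Z = jωL = j·1.257e+04·0.00935 = 0 + j117.5 Ω
Step 3 — Series combination: Z_total = R + L = 115 + j117.5 Ω = 164.4∠45.6° Ω.
Step 4 — Source phasor: V = 184∠71.7° V = 57.77 + j174.7 V.
Step 5 — Current: I = V / Z = 1.005 + j0.4921 A = 1.119∠26.1° A.
Step 6 — Complex power: S = V·I* = 144 + j147.2 VA.
Step 7 — Real power: P = Re(S) = 144 W.
Step 8 — Reactive power: Q = Im(S) = 147.2 VAR.
Step 9 — Apparent power: |S| = 205.9 VA.
Step 10 — Power factor: PF = P/|S| = 0.6995 (lagging).

(a) P = 144 W  (b) Q = 147.2 VAR  (c) S = 205.9 VA  (d) PF = 0.6995 (lagging)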